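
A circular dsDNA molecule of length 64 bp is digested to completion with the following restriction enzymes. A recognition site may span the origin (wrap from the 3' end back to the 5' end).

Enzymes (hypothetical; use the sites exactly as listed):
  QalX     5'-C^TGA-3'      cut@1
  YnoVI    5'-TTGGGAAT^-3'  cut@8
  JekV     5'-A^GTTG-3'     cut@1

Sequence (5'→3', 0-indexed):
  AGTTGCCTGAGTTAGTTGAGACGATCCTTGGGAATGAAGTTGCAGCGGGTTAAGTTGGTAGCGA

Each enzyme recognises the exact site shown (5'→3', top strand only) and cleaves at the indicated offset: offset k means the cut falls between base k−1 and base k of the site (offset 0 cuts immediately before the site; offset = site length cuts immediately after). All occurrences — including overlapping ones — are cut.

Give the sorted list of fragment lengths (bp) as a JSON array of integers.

[3,6,7,12,15,21]

Per-enzyme occurrences:
  QalX (CTGA, off=1): starts [6] → cuts [7]
  YnoVI (TTGGGAAT, off=8): starts [27] → cuts [35]
  JekV (AGTTG, off=1): starts [0, 13, 37, 52] → cuts [1, 14, 38, 53]

All cut coordinates (distinct, sorted): [1, 7, 14, 35, 38, 53]

Fragment lengths:
  1→7: 6 bp
  7→14: 7 bp
  14→35: 21 bp
  35→38: 3 bp
  38→53: 15 bp
  53→1 (wrap): 64-53+1 = 12 bp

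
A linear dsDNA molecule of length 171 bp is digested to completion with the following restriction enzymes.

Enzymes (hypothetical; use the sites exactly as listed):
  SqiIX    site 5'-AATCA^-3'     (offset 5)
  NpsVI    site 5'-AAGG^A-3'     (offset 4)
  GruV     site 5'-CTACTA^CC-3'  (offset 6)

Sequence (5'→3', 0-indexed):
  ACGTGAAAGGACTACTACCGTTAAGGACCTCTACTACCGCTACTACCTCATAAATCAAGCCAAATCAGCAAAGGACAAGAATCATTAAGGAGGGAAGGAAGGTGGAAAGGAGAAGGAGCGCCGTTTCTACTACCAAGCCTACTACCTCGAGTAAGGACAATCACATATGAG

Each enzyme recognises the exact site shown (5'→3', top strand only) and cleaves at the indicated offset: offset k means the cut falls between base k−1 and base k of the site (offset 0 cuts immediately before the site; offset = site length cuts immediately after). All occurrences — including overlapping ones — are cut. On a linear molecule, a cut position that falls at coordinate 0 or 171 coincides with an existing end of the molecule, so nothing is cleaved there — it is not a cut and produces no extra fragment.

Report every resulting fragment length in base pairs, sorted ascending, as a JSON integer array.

[6,6,7,7,7,8,8,9,9,10,10,10,10,12,12,12,12,16]

Scan for sites:
  SqiIX AATCA/5: at [52, 62, 79, 158] ⇒ [57, 67, 84, 163]
  NpsVI AAGGA/4: at [6, 22, 70, 86, 94, 106, 112, 152] ⇒ [10, 26, 74, 90, 98, 110, 116, 156]
  GruV CTACTACC/6: at [11, 30, 39, 126, 138] ⇒ [17, 36, 45, 132, 144]

All cut coordinates (distinct, sorted): [10, 17, 26, 36, 45, 57, 67, 74, 84, 90, 98, 110, 116, 132, 144, 156, 163]

Fragment lengths:
  [0,10): 10 bp
  [10,17): 7 bp
  [17,26): 9 bp
  [26,36): 10 bp
  [36,45): 9 bp
  [45,57): 12 bp
  [57,67): 10 bp
  [67,74): 7 bp
  [74,84): 10 bp
  [84,90): 6 bp
  [90,98): 8 bp
  [98,110): 12 bp
  [110,116): 6 bp
  [116,132): 16 bp
  [132,144): 12 bp
  [144,156): 12 bp
  [156,163): 7 bp
  [163,171): 8 bp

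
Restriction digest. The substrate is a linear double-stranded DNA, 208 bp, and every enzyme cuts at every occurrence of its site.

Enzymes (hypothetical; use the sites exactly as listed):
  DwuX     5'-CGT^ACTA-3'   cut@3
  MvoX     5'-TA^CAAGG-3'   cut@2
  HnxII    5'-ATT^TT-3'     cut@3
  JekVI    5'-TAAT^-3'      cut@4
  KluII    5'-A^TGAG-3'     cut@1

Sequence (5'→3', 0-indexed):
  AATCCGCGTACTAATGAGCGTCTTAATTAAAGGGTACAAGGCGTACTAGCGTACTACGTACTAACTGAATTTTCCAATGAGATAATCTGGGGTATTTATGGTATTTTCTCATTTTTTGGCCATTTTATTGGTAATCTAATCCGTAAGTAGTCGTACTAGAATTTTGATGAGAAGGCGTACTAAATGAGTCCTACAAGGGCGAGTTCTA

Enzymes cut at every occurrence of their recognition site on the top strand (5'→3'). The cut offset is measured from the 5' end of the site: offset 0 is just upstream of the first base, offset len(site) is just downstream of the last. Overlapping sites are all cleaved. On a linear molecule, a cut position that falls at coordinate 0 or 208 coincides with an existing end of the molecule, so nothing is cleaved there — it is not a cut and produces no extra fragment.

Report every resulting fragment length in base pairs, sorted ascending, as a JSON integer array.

Per-enzyme occurrences:
  DwuX CGTACTA/3: at [6, 41, 49, 56, 151, 175] ⇒ [9, 44, 52, 59, 154, 178]
  MvoX TACAAGG/2: at [34, 191] ⇒ [36, 193]
  HnxII ATTTT/3: at [68, 102, 110, 121, 160] ⇒ [71, 105, 113, 124, 163]
  JekVI TAAT/4: at [11, 23, 82, 131, 136] ⇒ [15, 27, 86, 135, 140]
  KluII ATGAG/1: at [13, 76, 166, 183] ⇒ [14, 77, 167, 184]

Pooled cuts: [9, 14, 15, 27, 36, 44, 52, 59, 71, 77, 86, 105, 113, 124, 135, 140, 154, 163, 167, 178, 184, 193]

Fragments:
  [0,9): 9 bp
  [9,14): 5 bp
  [14,15): 1 bp
  [15,27): 12 bp
  [27,36): 9 bp
  [36,44): 8 bp
  [44,52): 8 bp
  [52,59): 7 bp
  [59,71): 12 bp
  [71,77): 6 bp
  [77,86): 9 bp
  [86,105): 19 bp
  [105,113): 8 bp
  [113,124): 11 bp
  [124,135): 11 bp
  [135,140): 5 bp
  [140,154): 14 bp
  [154,163): 9 bp
  [163,167): 4 bp
  [167,178): 11 bp
  [178,184): 6 bp
  [184,193): 9 bp
  [193,208): 15 bp

[1,4,5,5,6,6,7,8,8,8,9,9,9,9,9,11,11,11,12,12,14,15,19]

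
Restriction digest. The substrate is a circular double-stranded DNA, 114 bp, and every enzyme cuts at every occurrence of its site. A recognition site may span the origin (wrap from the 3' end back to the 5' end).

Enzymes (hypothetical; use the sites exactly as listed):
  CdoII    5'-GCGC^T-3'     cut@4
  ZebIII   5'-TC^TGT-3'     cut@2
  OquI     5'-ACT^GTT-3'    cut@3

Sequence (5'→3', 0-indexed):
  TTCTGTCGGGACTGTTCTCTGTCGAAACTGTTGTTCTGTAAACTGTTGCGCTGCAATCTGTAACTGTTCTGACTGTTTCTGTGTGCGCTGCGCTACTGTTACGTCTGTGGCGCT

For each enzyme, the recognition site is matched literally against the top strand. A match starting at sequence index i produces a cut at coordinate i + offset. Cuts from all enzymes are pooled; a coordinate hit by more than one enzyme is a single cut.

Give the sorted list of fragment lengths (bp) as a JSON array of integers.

[4,4,5,5,6,7,7,7,7,8,8,8,9,9,10,10]

Site scan:
  CdoII (GCGCT, off=4): starts [47, 84, 89, 109] → cuts [51, 88, 93, 113]
  ZebIII (TCTGT, off=2): starts [1, 17, 34, 56, 77, 103] → cuts [3, 19, 36, 58, 79, 105]
  OquI (ACTGTT, off=3): starts [10, 26, 41, 62, 71, 94] → cuts [13, 29, 44, 65, 74, 97]

All cut coordinates (distinct, sorted): [3, 13, 19, 29, 36, 44, 51, 58, 65, 74, 79, 88, 93, 97, 105, 113]

Fragment lengths:
  3→13: 10 bp
  13→19: 6 bp
  19→29: 10 bp
  29→36: 7 bp
  36→44: 8 bp
  44→51: 7 bp
  51→58: 7 bp
  58→65: 7 bp
  65→74: 9 bp
  74→79: 5 bp
  79→88: 9 bp
  88→93: 5 bp
  93→97: 4 bp
  97→105: 8 bp
  105→113: 8 bp
  113→3 (wrap): 114-113+3 = 4 bp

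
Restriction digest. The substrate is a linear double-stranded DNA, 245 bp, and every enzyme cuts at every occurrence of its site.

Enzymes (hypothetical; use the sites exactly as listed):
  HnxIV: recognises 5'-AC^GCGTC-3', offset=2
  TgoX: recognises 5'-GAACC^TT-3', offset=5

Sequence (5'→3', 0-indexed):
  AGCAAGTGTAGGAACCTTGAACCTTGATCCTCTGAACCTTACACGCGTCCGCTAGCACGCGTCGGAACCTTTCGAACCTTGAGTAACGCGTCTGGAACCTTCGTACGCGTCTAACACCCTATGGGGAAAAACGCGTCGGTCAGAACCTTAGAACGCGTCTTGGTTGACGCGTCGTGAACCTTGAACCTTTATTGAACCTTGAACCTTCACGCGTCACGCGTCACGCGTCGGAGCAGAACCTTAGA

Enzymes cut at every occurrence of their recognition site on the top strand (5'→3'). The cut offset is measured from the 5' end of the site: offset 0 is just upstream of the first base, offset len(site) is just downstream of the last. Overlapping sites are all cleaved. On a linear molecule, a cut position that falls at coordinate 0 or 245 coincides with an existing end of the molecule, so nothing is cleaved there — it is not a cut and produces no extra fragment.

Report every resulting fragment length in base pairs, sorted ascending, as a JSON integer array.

[5,5,6,7,7,7,7,7,7,7,9,9,11,11,12,12,14,14,15,15,16,16,26]

Per-enzyme occurrences:
  HnxIV (ACGCGTC, off=2): starts [42, 56, 85, 104, 130, 152, 166, 208, 215, 222] → cuts [44, 58, 87, 106, 132, 154, 168, 210, 217, 224]
  TgoX (GAACCTT, off=5): starts [11, 18, 33, 64, 73, 94, 142, 175, 182, 193, 200, 235] → cuts [16, 23, 38, 69, 78, 99, 147, 180, 187, 198, 205, 240]

All cut coordinates (distinct, sorted): [16, 23, 38, 44, 58, 69, 78, 87, 99, 106, 132, 147, 154, 168, 180, 187, 198, 205, 210, 217, 224, 240]

Fragments:
  [0,16): 16 bp
  [16,23): 7 bp
  [23,38): 15 bp
  [38,44): 6 bp
  [44,58): 14 bp
  [58,69): 11 bp
  [69,78): 9 bp
  [78,87): 9 bp
  [87,99): 12 bp
  [99,106): 7 bp
  [106,132): 26 bp
  [132,147): 15 bp
  [147,154): 7 bp
  [154,168): 14 bp
  [168,180): 12 bp
  [180,187): 7 bp
  [187,198): 11 bp
  [198,205): 7 bp
  [205,210): 5 bp
  [210,217): 7 bp
  [217,224): 7 bp
  [224,240): 16 bp
  [240,245): 5 bp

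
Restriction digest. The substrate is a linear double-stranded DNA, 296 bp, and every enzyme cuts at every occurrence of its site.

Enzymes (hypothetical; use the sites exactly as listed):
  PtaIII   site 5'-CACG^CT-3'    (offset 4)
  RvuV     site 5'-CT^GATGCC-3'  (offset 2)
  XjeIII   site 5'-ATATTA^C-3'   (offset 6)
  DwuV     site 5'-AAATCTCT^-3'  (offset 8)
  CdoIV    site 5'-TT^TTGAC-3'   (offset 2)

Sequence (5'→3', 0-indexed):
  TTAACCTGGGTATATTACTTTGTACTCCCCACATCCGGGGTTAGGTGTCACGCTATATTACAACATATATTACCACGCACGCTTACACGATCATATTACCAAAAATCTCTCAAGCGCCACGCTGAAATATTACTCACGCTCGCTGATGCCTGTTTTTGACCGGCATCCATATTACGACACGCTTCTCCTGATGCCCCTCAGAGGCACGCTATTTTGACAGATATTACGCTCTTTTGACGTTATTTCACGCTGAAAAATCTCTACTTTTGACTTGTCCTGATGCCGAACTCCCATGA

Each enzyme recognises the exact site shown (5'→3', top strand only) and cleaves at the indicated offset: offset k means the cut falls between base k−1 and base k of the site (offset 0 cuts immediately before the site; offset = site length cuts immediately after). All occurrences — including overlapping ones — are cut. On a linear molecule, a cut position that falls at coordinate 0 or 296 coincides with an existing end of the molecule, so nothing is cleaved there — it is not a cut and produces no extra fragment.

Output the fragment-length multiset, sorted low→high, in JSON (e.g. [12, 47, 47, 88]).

Scan for sites:
  PtaIII CACGCT/4: at [48, 77, 117, 134, 177, 204, 245] ⇒ [52, 81, 121, 138, 181, 208, 249]
  RvuV CTGATGCC/2: at [142, 187, 276] ⇒ [144, 189, 278]
  XjeIII ATATTAC/6: at [11, 54, 66, 92, 126, 168, 220] ⇒ [17, 60, 72, 98, 132, 174, 226]
  DwuV AAATCTCT/8: at [102, 254] ⇒ [110, 262]
  CdoIV TTTTGAC/2: at [153, 211, 231, 264] ⇒ [155, 213, 233, 266]

Pooled cuts: [17, 52, 60, 72, 81, 98, 110, 121, 132, 138, 144, 155, 174, 181, 189, 208, 213, 226, 233, 249, 262, 266, 278]

Fragment lengths:
  [0,17): 17 bp
  [17,52): 35 bp
  [52,60): 8 bp
  [60,72): 12 bp
  [72,81): 9 bp
  [81,98): 17 bp
  [98,110): 12 bp
  [110,121): 11 bp
  [121,132): 11 bp
  [132,138): 6 bp
  [138,144): 6 bp
  [144,155): 11 bp
  [155,174): 19 bp
  [174,181): 7 bp
  [181,189): 8 bp
  [189,208): 19 bp
  [208,213): 5 bp
  [213,226): 13 bp
  [226,233): 7 bp
  [233,249): 16 bp
  [249,262): 13 bp
  [262,266): 4 bp
  [266,278): 12 bp
  [278,296): 18 bp

[4,5,6,6,7,7,8,8,9,11,11,11,12,12,12,13,13,16,17,17,18,19,19,35]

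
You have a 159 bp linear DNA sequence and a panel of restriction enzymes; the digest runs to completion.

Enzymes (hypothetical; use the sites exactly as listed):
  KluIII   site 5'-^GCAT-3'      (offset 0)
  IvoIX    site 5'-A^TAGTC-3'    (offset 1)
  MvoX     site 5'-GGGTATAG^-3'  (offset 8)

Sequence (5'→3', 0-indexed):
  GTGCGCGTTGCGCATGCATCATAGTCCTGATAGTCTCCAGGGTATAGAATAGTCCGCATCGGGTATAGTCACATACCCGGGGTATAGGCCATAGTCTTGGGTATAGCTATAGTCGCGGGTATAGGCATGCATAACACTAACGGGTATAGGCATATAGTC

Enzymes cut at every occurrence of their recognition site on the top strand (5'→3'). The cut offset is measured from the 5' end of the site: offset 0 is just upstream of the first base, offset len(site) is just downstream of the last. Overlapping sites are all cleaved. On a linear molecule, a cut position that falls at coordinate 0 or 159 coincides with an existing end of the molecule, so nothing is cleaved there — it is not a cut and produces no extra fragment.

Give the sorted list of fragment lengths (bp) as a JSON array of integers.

[2,3,3,4,4,4,5,5,6,6,9,10,11,15,15,17,19,21]

Site scan:
  KluIII (GCAT, off=0): starts [11, 15, 55, 124, 128, 149] → cuts [11, 15, 55, 124, 128, 149]
  IvoIX (ATAGTC, off=1): starts [20, 29, 48, 64, 90, 108, 153] → cuts [21, 30, 49, 65, 91, 109, 154]
  MvoX (GGGTATAG, off=8): starts [39, 60, 79, 98, 116, 141] → cuts [47, 68, 87, 106, 124, 149]

Pooled cuts: [11, 15, 21, 30, 47, 49, 55, 65, 68, 87, 91, 106, 109, 124, 128, 149, 154]

Fragments:
  [0,11): 11 bp
  [11,15): 4 bp
  [15,21): 6 bp
  [21,30): 9 bp
  [30,47): 17 bp
  [47,49): 2 bp
  [49,55): 6 bp
  [55,65): 10 bp
  [65,68): 3 bp
  [68,87): 19 bp
  [87,91): 4 bp
  [91,106): 15 bp
  [106,109): 3 bp
  [109,124): 15 bp
  [124,128): 4 bp
  [128,149): 21 bp
  [149,154): 5 bp
  [154,159): 5 bp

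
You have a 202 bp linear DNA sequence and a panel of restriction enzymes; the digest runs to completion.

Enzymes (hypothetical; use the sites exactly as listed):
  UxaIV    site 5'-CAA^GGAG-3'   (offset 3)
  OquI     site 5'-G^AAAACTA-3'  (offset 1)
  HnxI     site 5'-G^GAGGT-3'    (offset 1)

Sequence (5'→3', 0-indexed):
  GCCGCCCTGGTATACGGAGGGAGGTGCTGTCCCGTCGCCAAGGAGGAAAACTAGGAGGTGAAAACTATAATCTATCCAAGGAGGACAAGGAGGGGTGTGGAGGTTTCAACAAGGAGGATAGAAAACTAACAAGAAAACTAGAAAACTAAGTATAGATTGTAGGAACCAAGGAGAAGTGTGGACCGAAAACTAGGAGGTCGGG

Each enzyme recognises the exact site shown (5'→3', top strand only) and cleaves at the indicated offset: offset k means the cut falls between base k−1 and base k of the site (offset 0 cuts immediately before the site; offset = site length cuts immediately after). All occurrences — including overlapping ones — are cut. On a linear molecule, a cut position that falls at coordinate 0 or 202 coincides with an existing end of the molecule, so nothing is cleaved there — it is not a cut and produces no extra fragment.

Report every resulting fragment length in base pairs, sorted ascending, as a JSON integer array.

[5,6,8,8,8,9,9,9,11,12,13,16,19,20,21,28]

Scan for sites:
  UxaIV (CAAGGAG, off=3): starts [38, 76, 85, 109, 166] → cuts [41, 79, 88, 112, 169]
  OquI (GAAAACTA, off=1): starts [45, 59, 120, 132, 140, 184] → cuts [46, 60, 121, 133, 141, 185]
  HnxI (GGAGGT, off=1): starts [19, 53, 98, 192] → cuts [20, 54, 99, 193]

All cut coordinates (distinct, sorted): [20, 41, 46, 54, 60, 79, 88, 99, 112, 121, 133, 141, 169, 185, 193]

Fragments:
  [0,20): 20 bp
  [20,41): 21 bp
  [41,46): 5 bp
  [46,54): 8 bp
  [54,60): 6 bp
  [60,79): 19 bp
  [79,88): 9 bp
  [88,99): 11 bp
  [99,112): 13 bp
  [112,121): 9 bp
  [121,133): 12 bp
  [133,141): 8 bp
  [141,169): 28 bp
  [169,185): 16 bp
  [185,193): 8 bp
  [193,202): 9 bp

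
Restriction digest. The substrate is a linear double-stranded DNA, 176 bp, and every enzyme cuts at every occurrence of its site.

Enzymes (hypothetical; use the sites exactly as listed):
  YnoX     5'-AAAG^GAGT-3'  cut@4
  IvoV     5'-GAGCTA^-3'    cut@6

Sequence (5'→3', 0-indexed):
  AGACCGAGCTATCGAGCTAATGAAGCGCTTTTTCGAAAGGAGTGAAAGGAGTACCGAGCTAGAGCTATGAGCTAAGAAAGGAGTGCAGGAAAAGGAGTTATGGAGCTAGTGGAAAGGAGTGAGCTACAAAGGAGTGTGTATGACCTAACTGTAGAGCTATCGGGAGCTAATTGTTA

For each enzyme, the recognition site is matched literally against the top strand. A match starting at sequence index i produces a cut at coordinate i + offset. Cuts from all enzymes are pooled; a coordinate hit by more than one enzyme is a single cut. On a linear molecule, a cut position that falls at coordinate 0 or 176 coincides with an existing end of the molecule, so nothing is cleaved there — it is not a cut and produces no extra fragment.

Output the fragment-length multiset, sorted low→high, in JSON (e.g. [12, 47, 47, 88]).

[5,6,6,7,7,8,8,9,10,10,11,13,14,14,20,28]

Site scan:
  YnoX AAAGGAGT/4: at [35, 44, 76, 90, 112, 127] ⇒ [39, 48, 80, 94, 116, 131]
  IvoV GAGCTA/6: at [5, 13, 55, 61, 68, 102, 120, 153, 163] ⇒ [11, 19, 61, 67, 74, 108, 126, 159, 169]

All cut coordinates (distinct, sorted): [11, 19, 39, 48, 61, 67, 74, 80, 94, 108, 116, 126, 131, 159, 169]

Fragments:
  [0,11): 11 bp
  [11,19): 8 bp
  [19,39): 20 bp
  [39,48): 9 bp
  [48,61): 13 bp
  [61,67): 6 bp
  [67,74): 7 bp
  [74,80): 6 bp
  [80,94): 14 bp
  [94,108): 14 bp
  [108,116): 8 bp
  [116,126): 10 bp
  [126,131): 5 bp
  [131,159): 28 bp
  [159,169): 10 bp
  [169,176): 7 bp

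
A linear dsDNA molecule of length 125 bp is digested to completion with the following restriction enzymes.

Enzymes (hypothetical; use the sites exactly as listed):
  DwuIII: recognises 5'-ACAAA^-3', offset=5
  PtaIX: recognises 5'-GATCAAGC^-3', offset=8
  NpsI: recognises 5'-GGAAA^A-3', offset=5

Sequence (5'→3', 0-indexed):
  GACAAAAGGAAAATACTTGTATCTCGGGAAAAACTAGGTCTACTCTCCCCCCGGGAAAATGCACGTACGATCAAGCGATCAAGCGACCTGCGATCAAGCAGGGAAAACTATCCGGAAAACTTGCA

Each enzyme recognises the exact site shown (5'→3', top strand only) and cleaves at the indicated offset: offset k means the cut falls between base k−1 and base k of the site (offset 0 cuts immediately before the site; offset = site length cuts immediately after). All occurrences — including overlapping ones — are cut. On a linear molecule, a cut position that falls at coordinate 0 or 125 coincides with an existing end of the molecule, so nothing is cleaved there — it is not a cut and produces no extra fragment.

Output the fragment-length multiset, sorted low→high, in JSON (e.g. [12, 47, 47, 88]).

[6,6,7,7,8,12,15,18,19,27]

Site scan:
  DwuIII ACAAA/5: at [1] ⇒ [6]
  PtaIX GATCAAGC/8: at [68, 76, 91] ⇒ [76, 84, 99]
  NpsI GGAAAA/5: at [7, 26, 53, 101, 113] ⇒ [12, 31, 58, 106, 118]

All cut coordinates (distinct, sorted): [6, 12, 31, 58, 76, 84, 99, 106, 118]

Fragments:
  [0,6): 6 bp
  [6,12): 6 bp
  [12,31): 19 bp
  [31,58): 27 bp
  [58,76): 18 bp
  [76,84): 8 bp
  [84,99): 15 bp
  [99,106): 7 bp
  [106,118): 12 bp
  [118,125): 7 bp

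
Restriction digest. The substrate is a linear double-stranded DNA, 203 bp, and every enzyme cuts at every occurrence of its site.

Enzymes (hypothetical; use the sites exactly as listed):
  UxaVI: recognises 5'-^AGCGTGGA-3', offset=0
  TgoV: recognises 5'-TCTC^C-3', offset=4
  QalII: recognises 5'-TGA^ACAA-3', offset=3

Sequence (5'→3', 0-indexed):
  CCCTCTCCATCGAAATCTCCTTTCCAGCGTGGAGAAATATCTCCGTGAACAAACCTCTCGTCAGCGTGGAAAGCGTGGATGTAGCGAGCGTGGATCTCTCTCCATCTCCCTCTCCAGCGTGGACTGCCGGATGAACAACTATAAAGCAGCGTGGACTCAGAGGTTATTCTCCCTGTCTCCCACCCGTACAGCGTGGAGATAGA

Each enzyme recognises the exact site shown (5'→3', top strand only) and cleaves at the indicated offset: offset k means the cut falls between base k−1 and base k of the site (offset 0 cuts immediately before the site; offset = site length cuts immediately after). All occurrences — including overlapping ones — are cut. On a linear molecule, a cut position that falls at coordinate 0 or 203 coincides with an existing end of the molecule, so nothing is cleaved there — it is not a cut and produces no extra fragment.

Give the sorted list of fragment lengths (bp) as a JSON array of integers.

[1,5,6,6,6,7,8,9,10,12,13,14,14,15,16,18,19,24]

Per-enzyme occurrences:
  UxaVI (AGCGTGGA, off=0): starts [25, 62, 71, 86, 115, 147, 189] → cuts [25, 62, 71, 86, 115, 147, 189]
  TgoV (TCTCC, off=4): starts [3, 15, 39, 98, 104, 110, 167, 175] → cuts [7, 19, 43, 102, 108, 114, 171, 179]
  QalII (TGAACAA, off=3): starts [45, 131] → cuts [48, 134]

All cut coordinates (distinct, sorted): [7, 19, 25, 43, 48, 62, 71, 86, 102, 108, 114, 115, 134, 147, 171, 179, 189]

Fragments:
  [0,7): 7 bp
  [7,19): 12 bp
  [19,25): 6 bp
  [25,43): 18 bp
  [43,48): 5 bp
  [48,62): 14 bp
  [62,71): 9 bp
  [71,86): 15 bp
  [86,102): 16 bp
  [102,108): 6 bp
  [108,114): 6 bp
  [114,115): 1 bp
  [115,134): 19 bp
  [134,147): 13 bp
  [147,171): 24 bp
  [171,179): 8 bp
  [179,189): 10 bp
  [189,203): 14 bp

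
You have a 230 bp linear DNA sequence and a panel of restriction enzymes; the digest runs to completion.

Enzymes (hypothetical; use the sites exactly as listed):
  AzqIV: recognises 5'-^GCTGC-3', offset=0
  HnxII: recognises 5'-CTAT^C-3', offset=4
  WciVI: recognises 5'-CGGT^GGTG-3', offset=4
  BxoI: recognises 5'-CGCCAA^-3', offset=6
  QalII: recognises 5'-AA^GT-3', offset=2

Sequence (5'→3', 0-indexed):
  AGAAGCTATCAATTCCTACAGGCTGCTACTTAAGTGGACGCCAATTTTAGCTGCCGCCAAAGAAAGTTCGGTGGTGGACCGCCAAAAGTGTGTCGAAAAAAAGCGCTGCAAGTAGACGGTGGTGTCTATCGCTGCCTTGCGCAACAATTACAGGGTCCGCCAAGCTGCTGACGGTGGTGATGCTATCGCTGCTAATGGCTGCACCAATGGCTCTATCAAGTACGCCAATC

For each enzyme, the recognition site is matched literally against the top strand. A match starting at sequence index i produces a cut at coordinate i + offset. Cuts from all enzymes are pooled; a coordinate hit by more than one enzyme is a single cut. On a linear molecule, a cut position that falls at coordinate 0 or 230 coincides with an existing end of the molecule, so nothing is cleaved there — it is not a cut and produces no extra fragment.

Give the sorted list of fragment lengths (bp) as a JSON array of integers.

[1,1,2,2,3,5,5,7,7,9,9,9,9,10,11,11,11,12,12,12,13,17,19,33]

Per-enzyme occurrences:
  AzqIV GCTGC/0: at [21, 49, 104, 130, 163, 187, 197] ⇒ [21, 49, 104, 130, 163, 187, 197]
  HnxII CTATC/4: at [5, 125, 182, 212] ⇒ [9, 129, 186, 216]
  WciVI CGGTGGTG/4: at [68, 116, 171] ⇒ [72, 120, 175]
  BxoI CGCCAA/6: at [38, 54, 79, 157, 222] ⇒ [44, 60, 85, 163, 228]
  QalII AAGT/2: at [31, 63, 85, 109, 217] ⇒ [33, 65, 87, 111, 219]

All cut coordinates (distinct, sorted): [9, 21, 33, 44, 49, 60, 65, 72, 85, 87, 104, 111, 120, 129, 130, 163, 175, 186, 187, 197, 216, 219, 228]

Fragments:
  [0,9): 9 bp
  [9,21): 12 bp
  [21,33): 12 bp
  [33,44): 11 bp
  [44,49): 5 bp
  [49,60): 11 bp
  [60,65): 5 bp
  [65,72): 7 bp
  [72,85): 13 bp
  [85,87): 2 bp
  [87,104): 17 bp
  [104,111): 7 bp
  [111,120): 9 bp
  [120,129): 9 bp
  [129,130): 1 bp
  [130,163): 33 bp
  [163,175): 12 bp
  [175,186): 11 bp
  [186,187): 1 bp
  [187,197): 10 bp
  [197,216): 19 bp
  [216,219): 3 bp
  [219,228): 9 bp
  [228,230): 2 bp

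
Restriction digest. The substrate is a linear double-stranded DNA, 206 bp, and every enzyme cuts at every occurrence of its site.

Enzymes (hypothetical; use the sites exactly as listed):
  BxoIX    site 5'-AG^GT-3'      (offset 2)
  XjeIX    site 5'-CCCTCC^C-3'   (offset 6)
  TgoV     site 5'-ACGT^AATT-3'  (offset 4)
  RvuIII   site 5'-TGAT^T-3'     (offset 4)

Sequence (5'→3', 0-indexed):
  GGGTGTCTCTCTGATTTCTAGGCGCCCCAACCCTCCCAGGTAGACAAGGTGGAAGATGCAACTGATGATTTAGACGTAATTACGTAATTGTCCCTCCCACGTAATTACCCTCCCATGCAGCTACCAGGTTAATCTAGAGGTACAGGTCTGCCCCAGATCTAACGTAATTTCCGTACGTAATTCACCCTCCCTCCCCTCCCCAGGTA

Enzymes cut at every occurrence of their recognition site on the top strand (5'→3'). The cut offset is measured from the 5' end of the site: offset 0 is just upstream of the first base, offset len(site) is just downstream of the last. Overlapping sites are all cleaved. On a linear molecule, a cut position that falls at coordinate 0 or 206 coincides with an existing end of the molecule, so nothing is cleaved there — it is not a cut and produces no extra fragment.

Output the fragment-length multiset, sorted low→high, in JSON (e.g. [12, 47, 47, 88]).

[3,3,4,4,5,5,6,8,8,9,11,12,12,12,13,14,15,20,21,21]

Per-enzyme occurrences:
  BxoIX AGGT/2: at [37, 46, 125, 137, 143, 201] ⇒ [39, 48, 127, 139, 145, 203]
  XjeIX CCCTCCC/6: at [30, 91, 107, 184, 188, 193] ⇒ [36, 97, 113, 190, 194, 199]
  TgoV ACGTAATT/4: at [73, 81, 98, 161, 174] ⇒ [77, 85, 102, 165, 178]
  RvuIII TGATT/4: at [11, 65] ⇒ [15, 69]

All cut coordinates (distinct, sorted): [15, 36, 39, 48, 69, 77, 85, 97, 102, 113, 127, 139, 145, 165, 178, 190, 194, 199, 203]

Fragment lengths:
  [0,15): 15 bp
  [15,36): 21 bp
  [36,39): 3 bp
  [39,48): 9 bp
  [48,69): 21 bp
  [69,77): 8 bp
  [77,85): 8 bp
  [85,97): 12 bp
  [97,102): 5 bp
  [102,113): 11 bp
  [113,127): 14 bp
  [127,139): 12 bp
  [139,145): 6 bp
  [145,165): 20 bp
  [165,178): 13 bp
  [178,190): 12 bp
  [190,194): 4 bp
  [194,199): 5 bp
  [199,203): 4 bp
  [203,206): 3 bp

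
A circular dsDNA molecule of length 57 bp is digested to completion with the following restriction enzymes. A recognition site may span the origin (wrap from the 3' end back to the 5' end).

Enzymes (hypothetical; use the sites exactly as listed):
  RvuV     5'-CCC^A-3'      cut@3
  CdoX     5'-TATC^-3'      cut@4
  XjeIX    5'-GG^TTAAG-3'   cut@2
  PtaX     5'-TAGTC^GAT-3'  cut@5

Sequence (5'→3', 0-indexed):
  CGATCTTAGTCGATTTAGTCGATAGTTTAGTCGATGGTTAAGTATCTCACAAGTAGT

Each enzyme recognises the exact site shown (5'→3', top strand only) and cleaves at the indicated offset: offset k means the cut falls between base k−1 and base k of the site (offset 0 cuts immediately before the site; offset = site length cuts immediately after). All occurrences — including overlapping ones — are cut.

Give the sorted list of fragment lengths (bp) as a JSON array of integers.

[5,9,9,10,12,12]

Scan for sites:
  RvuV (CCCA, off=3): no sites
  CdoX TATC/4: at [42] ⇒ [46]
  XjeIX GGTTAAG/2: at [35] ⇒ [37]
  PtaX TAGTCGAT/5: at [6, 15, 27, 53] ⇒ [1, 11, 20, 32]

All cut coordinates (distinct, sorted): [1, 11, 20, 32, 37, 46]

Fragments:
  1→11: 10 bp
  11→20: 9 bp
  20→32: 12 bp
  32→37: 5 bp
  37→46: 9 bp
  46→1 (wrap): 57-46+1 = 12 bp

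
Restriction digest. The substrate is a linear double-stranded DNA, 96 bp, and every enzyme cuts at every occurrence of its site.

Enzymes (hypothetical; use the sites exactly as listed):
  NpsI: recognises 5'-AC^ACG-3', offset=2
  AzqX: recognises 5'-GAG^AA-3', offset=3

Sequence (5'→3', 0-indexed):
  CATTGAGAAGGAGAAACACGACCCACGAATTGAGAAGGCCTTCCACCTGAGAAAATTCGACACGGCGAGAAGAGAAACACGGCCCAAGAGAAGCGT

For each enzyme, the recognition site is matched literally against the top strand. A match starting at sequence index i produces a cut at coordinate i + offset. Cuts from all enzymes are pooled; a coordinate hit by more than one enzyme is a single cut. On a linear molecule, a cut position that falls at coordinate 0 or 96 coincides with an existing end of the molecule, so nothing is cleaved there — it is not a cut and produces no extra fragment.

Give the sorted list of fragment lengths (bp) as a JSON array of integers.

Per-enzyme occurrences:
  NpsI (ACACG, off=2): starts [15, 59, 76] → cuts [17, 61, 78]
  AzqX (GAGAA, off=3): starts [4, 10, 31, 48, 66, 71, 87] → cuts [7, 13, 34, 51, 69, 74, 90]

Pooled cuts: [7, 13, 17, 34, 51, 61, 69, 74, 78, 90]

Fragments:
  [0,7): 7 bp
  [7,13): 6 bp
  [13,17): 4 bp
  [17,34): 17 bp
  [34,51): 17 bp
  [51,61): 10 bp
  [61,69): 8 bp
  [69,74): 5 bp
  [74,78): 4 bp
  [78,90): 12 bp
  [90,96): 6 bp

[4,4,5,6,6,7,8,10,12,17,17]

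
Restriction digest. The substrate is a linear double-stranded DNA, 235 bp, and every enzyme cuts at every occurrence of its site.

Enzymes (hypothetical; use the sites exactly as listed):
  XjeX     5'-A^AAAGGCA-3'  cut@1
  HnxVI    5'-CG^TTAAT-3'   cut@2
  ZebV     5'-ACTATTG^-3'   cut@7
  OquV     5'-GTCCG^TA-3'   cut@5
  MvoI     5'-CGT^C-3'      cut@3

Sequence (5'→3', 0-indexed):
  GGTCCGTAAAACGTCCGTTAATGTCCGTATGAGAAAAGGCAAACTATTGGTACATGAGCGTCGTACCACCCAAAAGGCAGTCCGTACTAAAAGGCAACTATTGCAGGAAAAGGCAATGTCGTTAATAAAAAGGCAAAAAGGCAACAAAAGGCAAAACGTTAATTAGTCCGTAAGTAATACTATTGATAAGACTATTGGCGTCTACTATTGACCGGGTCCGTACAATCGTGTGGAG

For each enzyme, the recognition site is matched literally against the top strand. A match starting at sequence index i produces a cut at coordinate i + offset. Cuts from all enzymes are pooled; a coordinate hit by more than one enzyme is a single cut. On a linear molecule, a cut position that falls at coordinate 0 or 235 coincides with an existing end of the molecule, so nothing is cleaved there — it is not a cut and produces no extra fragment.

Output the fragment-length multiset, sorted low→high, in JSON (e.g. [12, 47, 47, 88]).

Scan for sites:
  XjeX (AAAAGGCA, off=1): starts [33, 71, 88, 107, 127, 135, 145] → cuts [34, 72, 89, 108, 128, 136, 146]
  HnxVI (CGTTAAT, off=2): starts [15, 119, 156] → cuts [17, 121, 158]
  ZebV (ACTATTG, off=7): starts [42, 96, 178, 190, 203] → cuts [49, 103, 185, 197, 210]
  OquV (GTCCGTA, off=5): starts [1, 22, 79, 165, 215] → cuts [6, 27, 84, 170, 220]
  MvoI (CGTC, off=3): starts [11, 58, 198] → cuts [14, 61, 201]

All cut coordinates (distinct, sorted): [6, 14, 17, 27, 34, 49, 61, 72, 84, 89, 103, 108, 121, 128, 136, 146, 158, 170, 185, 197, 201, 210, 220]

Fragment lengths:
  [0,6): 6 bp
  [6,14): 8 bp
  [14,17): 3 bp
  [17,27): 10 bp
  [27,34): 7 bp
  [34,49): 15 bp
  [49,61): 12 bp
  [61,72): 11 bp
  [72,84): 12 bp
  [84,89): 5 bp
  [89,103): 14 bp
  [103,108): 5 bp
  [108,121): 13 bp
  [121,128): 7 bp
  [128,136): 8 bp
  [136,146): 10 bp
  [146,158): 12 bp
  [158,170): 12 bp
  [170,185): 15 bp
  [185,197): 12 bp
  [197,201): 4 bp
  [201,210): 9 bp
  [210,220): 10 bp
  [220,235): 15 bp

[3,4,5,5,6,7,7,8,8,9,10,10,10,11,12,12,12,12,12,13,14,15,15,15]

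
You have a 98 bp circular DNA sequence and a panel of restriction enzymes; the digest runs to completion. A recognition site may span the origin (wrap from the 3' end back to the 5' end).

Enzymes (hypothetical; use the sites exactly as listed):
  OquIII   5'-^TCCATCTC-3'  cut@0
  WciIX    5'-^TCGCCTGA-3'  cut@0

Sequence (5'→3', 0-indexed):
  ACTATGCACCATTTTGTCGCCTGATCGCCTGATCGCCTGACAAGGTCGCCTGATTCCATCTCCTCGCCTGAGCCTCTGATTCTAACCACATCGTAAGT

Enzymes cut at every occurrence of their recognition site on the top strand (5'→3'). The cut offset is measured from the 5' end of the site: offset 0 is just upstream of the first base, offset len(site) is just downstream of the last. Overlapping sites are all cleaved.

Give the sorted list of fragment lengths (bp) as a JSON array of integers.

[8,8,9,9,13,51]

Per-enzyme occurrences:
  OquIII (TCCATCTC, off=0): starts [54] → cuts [54]
  WciIX (TCGCCTGA, off=0): starts [16, 24, 32, 45, 63] → cuts [16, 24, 32, 45, 63]

All cut coordinates (distinct, sorted): [16, 24, 32, 45, 54, 63]

Fragment lengths:
  16→24: 8 bp
  24→32: 8 bp
  32→45: 13 bp
  45→54: 9 bp
  54→63: 9 bp
  63→16 (wrap): 98-63+16 = 51 bp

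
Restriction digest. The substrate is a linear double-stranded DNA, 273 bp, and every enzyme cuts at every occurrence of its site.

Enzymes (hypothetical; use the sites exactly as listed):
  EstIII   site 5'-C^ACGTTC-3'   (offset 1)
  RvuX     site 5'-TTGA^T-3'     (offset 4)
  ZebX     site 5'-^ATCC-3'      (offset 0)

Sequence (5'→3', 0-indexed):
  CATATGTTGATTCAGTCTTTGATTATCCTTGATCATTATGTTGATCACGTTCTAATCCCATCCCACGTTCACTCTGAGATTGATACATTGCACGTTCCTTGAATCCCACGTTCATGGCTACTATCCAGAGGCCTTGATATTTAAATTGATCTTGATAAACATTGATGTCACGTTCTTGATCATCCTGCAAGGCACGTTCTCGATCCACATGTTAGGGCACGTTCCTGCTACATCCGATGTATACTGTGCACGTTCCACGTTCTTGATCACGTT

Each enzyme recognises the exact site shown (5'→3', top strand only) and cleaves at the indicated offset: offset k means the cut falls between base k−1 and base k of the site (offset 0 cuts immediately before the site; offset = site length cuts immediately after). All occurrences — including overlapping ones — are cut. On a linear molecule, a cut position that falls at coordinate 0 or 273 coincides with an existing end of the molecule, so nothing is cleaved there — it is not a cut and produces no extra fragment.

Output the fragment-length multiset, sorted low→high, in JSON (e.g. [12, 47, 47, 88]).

[2,2,2,4,5,5,5,6,7,7,8,8,8,9,10,10,10,10,11,12,12,12,12,13,15,15,16,18,19]

Per-enzyme occurrences:
  EstIII CACGTTC/1: at [45, 63, 90, 106, 168, 192, 217, 248, 255] ⇒ [46, 64, 91, 107, 169, 193, 218, 249, 256]
  RvuX TTGAT/4: at [6, 18, 28, 40, 79, 133, 145, 151, 161, 175, 262] ⇒ [10, 22, 32, 44, 83, 137, 149, 155, 165, 179, 266]
  ZebX ATCC/0: at [24, 54, 59, 102, 122, 181, 202, 231] ⇒ [24, 54, 59, 102, 122, 181, 202, 231]

All cut coordinates (distinct, sorted): [10, 22, 24, 32, 44, 46, 54, 59, 64, 83, 91, 102, 107, 122, 137, 149, 155, 165, 169, 179, 181, 193, 202, 218, 231, 249, 256, 266]

Fragments:
  [0,10): 10 bp
  [10,22): 12 bp
  [22,24): 2 bp
  [24,32): 8 bp
  [32,44): 12 bp
  [44,46): 2 bp
  [46,54): 8 bp
  [54,59): 5 bp
  [59,64): 5 bp
  [64,83): 19 bp
  [83,91): 8 bp
  [91,102): 11 bp
  [102,107): 5 bp
  [107,122): 15 bp
  [122,137): 15 bp
  [137,149): 12 bp
  [149,155): 6 bp
  [155,165): 10 bp
  [165,169): 4 bp
  [169,179): 10 bp
  [179,181): 2 bp
  [181,193): 12 bp
  [193,202): 9 bp
  [202,218): 16 bp
  [218,231): 13 bp
  [231,249): 18 bp
  [249,256): 7 bp
  [256,266): 10 bp
  [266,273): 7 bp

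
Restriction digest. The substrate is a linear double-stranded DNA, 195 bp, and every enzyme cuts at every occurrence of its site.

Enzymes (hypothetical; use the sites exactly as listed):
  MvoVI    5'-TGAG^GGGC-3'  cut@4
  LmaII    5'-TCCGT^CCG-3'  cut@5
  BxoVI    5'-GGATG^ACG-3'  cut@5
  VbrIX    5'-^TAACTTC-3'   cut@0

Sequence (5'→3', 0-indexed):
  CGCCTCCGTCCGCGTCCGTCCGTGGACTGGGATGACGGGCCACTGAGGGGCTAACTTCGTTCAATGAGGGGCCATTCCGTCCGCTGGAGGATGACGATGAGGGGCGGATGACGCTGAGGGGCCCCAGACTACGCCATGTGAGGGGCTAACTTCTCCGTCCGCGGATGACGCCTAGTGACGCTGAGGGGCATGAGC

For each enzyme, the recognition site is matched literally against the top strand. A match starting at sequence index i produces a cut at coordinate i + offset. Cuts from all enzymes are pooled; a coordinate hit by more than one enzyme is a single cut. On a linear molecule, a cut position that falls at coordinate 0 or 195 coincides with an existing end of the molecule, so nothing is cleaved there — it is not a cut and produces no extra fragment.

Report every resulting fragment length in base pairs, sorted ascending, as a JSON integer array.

[4,4,8,8,9,9,9,10,10,12,12,13,13,15,17,18,24]

Scan for sites:
  MvoVI (TGAGGGGC, off=4): starts [43, 64, 97, 114, 138, 181] → cuts [47, 68, 101, 118, 142, 185]
  LmaII (TCCGTCCG, off=5): starts [4, 14, 75, 153] → cuts [9, 19, 80, 158]
  BxoVI (GGATGACG, off=5): starts [29, 88, 105, 162] → cuts [34, 93, 110, 167]
  VbrIX (TAACTTC, off=0): starts [51, 146] → cuts [51, 146]

Pooled cuts: [9, 19, 34, 47, 51, 68, 80, 93, 101, 110, 118, 142, 146, 158, 167, 185]

Fragment lengths:
  [0,9): 9 bp
  [9,19): 10 bp
  [19,34): 15 bp
  [34,47): 13 bp
  [47,51): 4 bp
  [51,68): 17 bp
  [68,80): 12 bp
  [80,93): 13 bp
  [93,101): 8 bp
  [101,110): 9 bp
  [110,118): 8 bp
  [118,142): 24 bp
  [142,146): 4 bp
  [146,158): 12 bp
  [158,167): 9 bp
  [167,185): 18 bp
  [185,195): 10 bp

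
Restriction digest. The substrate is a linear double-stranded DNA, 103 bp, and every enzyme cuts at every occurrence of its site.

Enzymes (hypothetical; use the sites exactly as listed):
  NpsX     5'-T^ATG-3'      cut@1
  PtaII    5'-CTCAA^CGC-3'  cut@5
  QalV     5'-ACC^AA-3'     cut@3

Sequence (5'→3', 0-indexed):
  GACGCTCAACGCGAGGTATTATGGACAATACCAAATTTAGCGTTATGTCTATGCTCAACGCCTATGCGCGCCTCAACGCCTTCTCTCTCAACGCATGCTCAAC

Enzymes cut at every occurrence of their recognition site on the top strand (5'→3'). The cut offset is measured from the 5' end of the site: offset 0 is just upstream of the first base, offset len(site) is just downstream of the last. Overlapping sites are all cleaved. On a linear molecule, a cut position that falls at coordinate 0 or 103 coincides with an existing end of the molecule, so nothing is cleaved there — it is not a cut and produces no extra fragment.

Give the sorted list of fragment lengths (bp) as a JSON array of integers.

[5,6,8,9,11,12,12,12,13,15]

Scan for sites:
  NpsX (TATG, off=1): starts [19, 43, 49, 62] → cuts [20, 44, 50, 63]
  PtaII (CTCAACGC, off=5): starts [4, 53, 71, 86] → cuts [9, 58, 76, 91]
  QalV (ACCAA, off=3): starts [29] → cuts [32]

Pooled cuts: [9, 20, 32, 44, 50, 58, 63, 76, 91]

Fragments:
  [0,9): 9 bp
  [9,20): 11 bp
  [20,32): 12 bp
  [32,44): 12 bp
  [44,50): 6 bp
  [50,58): 8 bp
  [58,63): 5 bp
  [63,76): 13 bp
  [76,91): 15 bp
  [91,103): 12 bp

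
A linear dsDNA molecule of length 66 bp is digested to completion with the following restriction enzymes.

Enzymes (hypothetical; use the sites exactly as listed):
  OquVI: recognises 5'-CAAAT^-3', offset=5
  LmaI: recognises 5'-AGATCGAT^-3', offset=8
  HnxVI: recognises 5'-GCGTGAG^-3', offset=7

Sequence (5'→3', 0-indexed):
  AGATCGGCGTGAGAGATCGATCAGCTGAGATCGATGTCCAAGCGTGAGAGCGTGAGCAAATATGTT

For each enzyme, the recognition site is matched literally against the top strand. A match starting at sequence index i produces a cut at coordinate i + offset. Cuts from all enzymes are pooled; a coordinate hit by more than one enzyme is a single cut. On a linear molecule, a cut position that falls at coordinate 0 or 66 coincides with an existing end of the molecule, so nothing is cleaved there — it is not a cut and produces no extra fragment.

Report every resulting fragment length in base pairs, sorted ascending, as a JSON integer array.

Site scan:
  OquVI CAAAT/5: at [56] ⇒ [61]
  LmaI AGATCGAT/8: at [13, 27] ⇒ [21, 35]
  HnxVI GCGTGAG/7: at [6, 41, 49] ⇒ [13, 48, 56]

Pooled cuts: [13, 21, 35, 48, 56, 61]

Fragments:
  [0,13): 13 bp
  [13,21): 8 bp
  [21,35): 14 bp
  [35,48): 13 bp
  [48,56): 8 bp
  [56,61): 5 bp
  [61,66): 5 bp

[5,5,8,8,13,13,14]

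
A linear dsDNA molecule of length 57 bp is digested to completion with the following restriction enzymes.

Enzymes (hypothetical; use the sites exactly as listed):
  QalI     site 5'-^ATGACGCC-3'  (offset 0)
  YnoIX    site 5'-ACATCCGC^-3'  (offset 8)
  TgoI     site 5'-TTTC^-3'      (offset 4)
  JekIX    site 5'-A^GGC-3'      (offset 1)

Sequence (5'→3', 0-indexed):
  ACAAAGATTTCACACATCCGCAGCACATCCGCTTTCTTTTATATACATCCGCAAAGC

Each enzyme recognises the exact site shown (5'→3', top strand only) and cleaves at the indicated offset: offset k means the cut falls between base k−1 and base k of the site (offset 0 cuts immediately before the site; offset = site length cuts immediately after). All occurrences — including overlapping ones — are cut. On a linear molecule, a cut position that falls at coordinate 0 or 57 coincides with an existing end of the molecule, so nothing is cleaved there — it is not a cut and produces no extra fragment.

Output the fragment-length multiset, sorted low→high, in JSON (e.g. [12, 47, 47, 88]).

Scan for sites:
  QalI (ATGACGCC, off=0): no sites
  YnoIX ACATCCGC/8: at [13, 24, 44] ⇒ [21, 32, 52]
  TgoI TTTC/4: at [7, 32] ⇒ [11, 36]
  JekIX (AGGC, off=1): no sites

Pooled cuts: [11, 21, 32, 36, 52]

Fragment lengths:
  [0,11): 11 bp
  [11,21): 10 bp
  [21,32): 11 bp
  [32,36): 4 bp
  [36,52): 16 bp
  [52,57): 5 bp

[4,5,10,11,11,16]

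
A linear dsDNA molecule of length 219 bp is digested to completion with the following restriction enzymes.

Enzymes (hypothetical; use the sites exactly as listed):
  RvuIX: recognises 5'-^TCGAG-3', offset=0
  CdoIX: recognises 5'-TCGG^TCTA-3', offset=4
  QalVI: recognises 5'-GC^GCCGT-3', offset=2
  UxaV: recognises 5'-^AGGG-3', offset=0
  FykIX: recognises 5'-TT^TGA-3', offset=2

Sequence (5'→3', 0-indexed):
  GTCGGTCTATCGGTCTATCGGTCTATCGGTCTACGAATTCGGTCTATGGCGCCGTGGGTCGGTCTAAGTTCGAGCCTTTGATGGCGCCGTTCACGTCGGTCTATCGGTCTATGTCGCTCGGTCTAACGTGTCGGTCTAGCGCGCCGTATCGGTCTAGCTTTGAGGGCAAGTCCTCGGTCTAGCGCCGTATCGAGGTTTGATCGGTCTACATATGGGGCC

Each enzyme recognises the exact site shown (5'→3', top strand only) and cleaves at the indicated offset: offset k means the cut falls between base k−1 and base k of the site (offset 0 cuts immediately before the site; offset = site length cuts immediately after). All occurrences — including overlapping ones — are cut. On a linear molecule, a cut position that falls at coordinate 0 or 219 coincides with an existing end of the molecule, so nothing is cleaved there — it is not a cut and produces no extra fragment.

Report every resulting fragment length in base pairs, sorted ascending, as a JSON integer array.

[2,5,6,6,7,7,7,8,8,8,8,8,8,8,8,9,10,12,13,13,14,14,15,15]

Site scan:
  RvuIX TCGAG/0: at [69, 189] ⇒ [69, 189]
  CdoIX TCGGTCTA/4: at [1, 9, 17, 25, 38, 58, 95, 103, 117, 130, 148, 173, 200] ⇒ [5, 13, 21, 29, 42, 62, 99, 107, 121, 134, 152, 177, 204]
  QalVI GCGCCGT/2: at [48, 83, 140, 181] ⇒ [50, 85, 142, 183]
  UxaV AGGG/0: at [162] ⇒ [162]
  FykIX TTTGA/2: at [76, 158, 195] ⇒ [78, 160, 197]

Pooled cuts: [5, 13, 21, 29, 42, 50, 62, 69, 78, 85, 99, 107, 121, 134, 142, 152, 160, 162, 177, 183, 189, 197, 204]

Fragment lengths:
  [0,5): 5 bp
  [5,13): 8 bp
  [13,21): 8 bp
  [21,29): 8 bp
  [29,42): 13 bp
  [42,50): 8 bp
  [50,62): 12 bp
  [62,69): 7 bp
  [69,78): 9 bp
  [78,85): 7 bp
  [85,99): 14 bp
  [99,107): 8 bp
  [107,121): 14 bp
  [121,134): 13 bp
  [134,142): 8 bp
  [142,152): 10 bp
  [152,160): 8 bp
  [160,162): 2 bp
  [162,177): 15 bp
  [177,183): 6 bp
  [183,189): 6 bp
  [189,197): 8 bp
  [197,204): 7 bp
  [204,219): 15 bp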